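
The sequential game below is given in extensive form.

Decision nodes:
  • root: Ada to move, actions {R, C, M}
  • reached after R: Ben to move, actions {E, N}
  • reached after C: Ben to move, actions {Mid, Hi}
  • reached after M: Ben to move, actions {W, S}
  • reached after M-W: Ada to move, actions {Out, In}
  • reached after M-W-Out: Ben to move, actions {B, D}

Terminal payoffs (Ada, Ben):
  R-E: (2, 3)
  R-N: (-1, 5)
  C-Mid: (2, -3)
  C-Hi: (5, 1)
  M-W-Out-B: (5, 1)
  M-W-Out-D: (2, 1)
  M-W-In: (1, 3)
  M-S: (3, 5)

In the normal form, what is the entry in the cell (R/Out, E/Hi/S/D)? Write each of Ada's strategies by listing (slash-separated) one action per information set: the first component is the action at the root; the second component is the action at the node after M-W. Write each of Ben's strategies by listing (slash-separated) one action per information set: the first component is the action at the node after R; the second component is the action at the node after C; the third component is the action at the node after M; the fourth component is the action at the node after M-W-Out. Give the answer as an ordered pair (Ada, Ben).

(2, 3)

Trace the play path from the root:
  Ada plays R
  Ben plays E at [R]
→ terminal payoff (2, 3).
(Ada's choice at the node after M-W is never reached on this path, so it doesn't affect the outcome.)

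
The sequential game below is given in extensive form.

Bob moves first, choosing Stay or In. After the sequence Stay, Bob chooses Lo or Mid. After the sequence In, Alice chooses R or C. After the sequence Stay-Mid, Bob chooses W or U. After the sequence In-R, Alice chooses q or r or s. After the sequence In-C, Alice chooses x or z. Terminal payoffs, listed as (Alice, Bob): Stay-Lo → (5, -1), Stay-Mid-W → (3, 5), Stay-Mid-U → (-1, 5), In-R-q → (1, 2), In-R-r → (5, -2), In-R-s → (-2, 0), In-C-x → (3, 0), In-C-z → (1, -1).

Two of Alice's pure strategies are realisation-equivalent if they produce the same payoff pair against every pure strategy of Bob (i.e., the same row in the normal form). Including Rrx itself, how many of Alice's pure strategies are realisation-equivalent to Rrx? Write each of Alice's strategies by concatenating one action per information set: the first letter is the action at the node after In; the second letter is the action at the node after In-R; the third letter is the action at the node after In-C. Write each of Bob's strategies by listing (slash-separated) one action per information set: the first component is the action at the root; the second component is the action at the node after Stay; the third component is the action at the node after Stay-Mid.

2

Row for Rrx (columns Stay/Lo/W, Stay/Lo/U, Stay/Mid/W, Stay/Mid/U, In/Lo/W, In/Lo/U, In/Mid/W, In/Mid/U): (5,-1) (5,-1) (3,5) (-1,5) (5,-2) (5,-2) (5,-2) (5,-2).
Under Rrx, Alice's choice at the node after In-C can never be reached regardless of what Bob does, so varying those choices leaves every outcome unchanged.
Holding the reachable choices fixed and varying the unreachable one freely already gives 2 equivalent strategies.
No other strategy reproduces this row, so those 2 are the full class: Rrx, Rrz.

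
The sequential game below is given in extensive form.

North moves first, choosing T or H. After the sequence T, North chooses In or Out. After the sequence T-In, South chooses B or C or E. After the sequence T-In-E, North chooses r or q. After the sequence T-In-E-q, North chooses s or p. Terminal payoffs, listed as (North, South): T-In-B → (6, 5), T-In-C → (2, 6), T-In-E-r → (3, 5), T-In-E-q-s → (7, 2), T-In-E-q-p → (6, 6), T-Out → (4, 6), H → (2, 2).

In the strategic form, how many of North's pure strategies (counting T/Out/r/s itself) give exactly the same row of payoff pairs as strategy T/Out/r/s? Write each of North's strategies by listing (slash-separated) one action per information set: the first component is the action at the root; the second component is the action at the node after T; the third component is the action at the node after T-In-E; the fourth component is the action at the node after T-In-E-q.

Row for T/Out/r/s (columns B, C, E): (4,6) (4,6) (4,6).
Under T/Out/r/s, North's choice at the node after T-In-E and at the node after T-In-E-q can never be reached regardless of what South does, so varying those choices leaves every outcome unchanged.
Holding the reachable choices fixed and varying the unreachable ones freely already gives 2 × 2 = 4 equivalent strategies.
No other strategy reproduces this row, so those 4 are the full class: T/Out/r/s, T/Out/r/p, T/Out/q/s, T/Out/q/p.

4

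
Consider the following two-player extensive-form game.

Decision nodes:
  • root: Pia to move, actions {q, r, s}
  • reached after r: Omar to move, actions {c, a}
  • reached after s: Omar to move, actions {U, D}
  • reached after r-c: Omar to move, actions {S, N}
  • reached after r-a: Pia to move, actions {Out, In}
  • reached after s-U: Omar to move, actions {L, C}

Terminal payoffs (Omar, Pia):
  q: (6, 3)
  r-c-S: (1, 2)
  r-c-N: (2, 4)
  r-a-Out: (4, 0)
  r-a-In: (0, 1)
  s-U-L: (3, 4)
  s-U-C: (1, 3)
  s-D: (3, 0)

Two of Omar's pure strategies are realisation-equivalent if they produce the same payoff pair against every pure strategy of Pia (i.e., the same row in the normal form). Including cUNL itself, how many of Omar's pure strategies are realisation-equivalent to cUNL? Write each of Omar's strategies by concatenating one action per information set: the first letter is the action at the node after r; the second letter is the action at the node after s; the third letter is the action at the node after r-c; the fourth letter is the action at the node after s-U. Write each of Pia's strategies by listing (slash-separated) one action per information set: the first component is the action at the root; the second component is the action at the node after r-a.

1

Row for cUNL (columns q/Out, q/In, r/Out, r/In, s/Out, s/In): (6,3) (6,3) (2,4) (2,4) (3,4) (3,4).
Every one of Omar's information sets is on the play path for some reply by Pia when Omar follows cUNL.
Changing the action at any of them therefore changes at least one column, so only cUNL itself gives this row.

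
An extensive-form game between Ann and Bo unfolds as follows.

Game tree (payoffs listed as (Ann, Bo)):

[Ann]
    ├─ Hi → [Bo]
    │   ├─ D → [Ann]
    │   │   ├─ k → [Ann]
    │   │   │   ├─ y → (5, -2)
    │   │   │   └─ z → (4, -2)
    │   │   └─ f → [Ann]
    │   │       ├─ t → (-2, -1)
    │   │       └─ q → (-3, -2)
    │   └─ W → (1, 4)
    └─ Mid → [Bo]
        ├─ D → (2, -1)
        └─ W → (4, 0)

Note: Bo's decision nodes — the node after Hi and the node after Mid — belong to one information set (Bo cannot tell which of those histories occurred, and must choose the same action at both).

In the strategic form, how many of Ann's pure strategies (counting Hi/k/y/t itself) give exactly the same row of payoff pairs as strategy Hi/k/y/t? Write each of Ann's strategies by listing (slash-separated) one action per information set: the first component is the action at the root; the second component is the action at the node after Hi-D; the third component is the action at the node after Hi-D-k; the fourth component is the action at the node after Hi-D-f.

Row for Hi/k/y/t (columns D, W): (5,-2) (1,4).
Under Hi/k/y/t, Ann's choice at the node after Hi-D-f can never be reached regardless of what Bo does, so varying those choices leaves every outcome unchanged.
Holding the reachable choices fixed and varying the unreachable one freely already gives 2 equivalent strategies.
No other strategy reproduces this row, so those 2 are the full class: Hi/k/y/t, Hi/k/y/q.

2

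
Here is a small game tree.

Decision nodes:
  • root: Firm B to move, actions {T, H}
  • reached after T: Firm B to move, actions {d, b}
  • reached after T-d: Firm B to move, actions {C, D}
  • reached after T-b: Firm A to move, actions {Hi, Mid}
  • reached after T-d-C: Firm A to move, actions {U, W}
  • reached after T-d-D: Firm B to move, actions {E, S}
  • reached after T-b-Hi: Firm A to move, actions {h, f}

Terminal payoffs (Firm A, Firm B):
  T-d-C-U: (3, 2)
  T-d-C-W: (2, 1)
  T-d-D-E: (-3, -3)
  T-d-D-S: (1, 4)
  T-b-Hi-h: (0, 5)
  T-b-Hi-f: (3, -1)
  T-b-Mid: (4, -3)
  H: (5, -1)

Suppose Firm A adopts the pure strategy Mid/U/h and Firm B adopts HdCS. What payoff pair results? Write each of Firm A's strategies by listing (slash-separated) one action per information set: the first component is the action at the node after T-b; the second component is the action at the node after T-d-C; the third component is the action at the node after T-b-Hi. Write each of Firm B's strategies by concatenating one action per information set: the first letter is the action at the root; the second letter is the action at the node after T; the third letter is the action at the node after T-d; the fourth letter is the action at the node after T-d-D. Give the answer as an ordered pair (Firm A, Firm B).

(5, -1)

Trace the play path from the root:
  Firm B plays H
→ terminal payoff (5, -1).
(Firm A's choice at the node after T-b is never reached on this path, so it doesn't affect the outcome.)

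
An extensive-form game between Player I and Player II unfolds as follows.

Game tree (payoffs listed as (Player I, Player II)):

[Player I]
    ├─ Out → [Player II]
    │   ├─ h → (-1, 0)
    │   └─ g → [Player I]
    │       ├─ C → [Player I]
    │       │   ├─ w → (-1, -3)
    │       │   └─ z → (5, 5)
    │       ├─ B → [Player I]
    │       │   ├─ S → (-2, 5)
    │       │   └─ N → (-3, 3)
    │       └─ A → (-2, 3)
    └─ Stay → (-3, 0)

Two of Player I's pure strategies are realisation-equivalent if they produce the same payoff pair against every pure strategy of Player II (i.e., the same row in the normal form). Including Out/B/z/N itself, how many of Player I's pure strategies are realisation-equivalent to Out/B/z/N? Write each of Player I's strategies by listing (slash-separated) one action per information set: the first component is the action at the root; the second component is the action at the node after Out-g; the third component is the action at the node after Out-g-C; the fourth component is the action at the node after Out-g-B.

2

Row for Out/B/z/N (columns h, g): (-1,0) (-3,3).
Under Out/B/z/N, Player I's choice at the node after Out-g-C can never be reached regardless of what Player II does, so varying those choices leaves every outcome unchanged.
Holding the reachable choices fixed and varying the unreachable one freely already gives 2 equivalent strategies.
No other strategy reproduces this row, so those 2 are the full class: Out/B/w/N, Out/B/z/N.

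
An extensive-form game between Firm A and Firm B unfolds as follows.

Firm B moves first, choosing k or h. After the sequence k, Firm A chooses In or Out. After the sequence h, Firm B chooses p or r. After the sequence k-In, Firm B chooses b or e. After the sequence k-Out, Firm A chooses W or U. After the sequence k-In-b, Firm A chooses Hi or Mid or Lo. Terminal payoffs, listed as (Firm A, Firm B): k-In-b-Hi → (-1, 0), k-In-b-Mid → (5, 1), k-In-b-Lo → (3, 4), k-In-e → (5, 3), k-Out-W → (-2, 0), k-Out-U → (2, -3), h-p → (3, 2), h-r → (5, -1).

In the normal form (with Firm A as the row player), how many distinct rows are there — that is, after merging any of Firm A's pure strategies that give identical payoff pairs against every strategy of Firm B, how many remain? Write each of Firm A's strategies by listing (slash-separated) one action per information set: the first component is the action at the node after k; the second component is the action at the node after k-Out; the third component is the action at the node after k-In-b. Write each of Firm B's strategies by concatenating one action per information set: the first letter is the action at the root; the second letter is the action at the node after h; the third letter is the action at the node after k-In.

5

Firm A has 12 pure strategies: In/W/Hi, In/W/Mid, In/W/Lo, In/U/Hi, In/U/Mid, In/U/Lo, Out/W/Hi, Out/W/Mid, Out/W/Lo, Out/U/Hi, Out/U/Mid, Out/U/Lo. Columns: kpb, kpe, krb, kre, hpb, hpe, hrb, hre.
{In/W/Hi, In/U/Hi} → row (-1,0) (5,3) (-1,0) (5,3) (3,2) (3,2) (5,-1) (5,-1)
{In/W/Mid, In/U/Mid} → row (5,1) (5,3) (5,1) (5,3) (3,2) (3,2) (5,-1) (5,-1)
{In/W/Lo, In/U/Lo} → row (3,4) (5,3) (3,4) (5,3) (3,2) (3,2) (5,-1) (5,-1)
{Out/W/Hi, Out/W/Mid, Out/W/Lo} → row (-2,0) (-2,0) (-2,0) (-2,0) (3,2) (3,2) (5,-1) (5,-1)
{Out/U/Hi, Out/U/Mid, Out/U/Lo} → row (2,-3) (2,-3) (2,-3) (2,-3) (3,2) (3,2) (5,-1) (5,-1)
That's 5 distinct rows out of 12 strategies.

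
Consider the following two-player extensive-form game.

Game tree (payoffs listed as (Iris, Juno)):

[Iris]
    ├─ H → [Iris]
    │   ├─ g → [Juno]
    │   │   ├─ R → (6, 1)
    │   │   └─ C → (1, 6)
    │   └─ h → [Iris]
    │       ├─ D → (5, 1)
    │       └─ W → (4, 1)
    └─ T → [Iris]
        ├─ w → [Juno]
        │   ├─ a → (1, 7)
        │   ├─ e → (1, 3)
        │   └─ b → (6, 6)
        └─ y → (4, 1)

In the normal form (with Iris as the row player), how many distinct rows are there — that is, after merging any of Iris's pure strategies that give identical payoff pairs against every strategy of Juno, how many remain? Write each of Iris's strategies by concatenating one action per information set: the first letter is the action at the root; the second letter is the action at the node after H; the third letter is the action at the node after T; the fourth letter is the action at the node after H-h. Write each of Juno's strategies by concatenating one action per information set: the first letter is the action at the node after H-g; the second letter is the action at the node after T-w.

4

Iris has 16 pure strategies: HgwD, HgwW, HgyD, HgyW, HhwD, HhwW, HhyD, HhyW, TgwD, TgwW, TgyD, TgyW, ThwD, ThwW, ThyD, ThyW. Columns: Ra, Re, Rb, Ca, Ce, Cb.
{HgwD, HgwW, HgyD, HgyW} → row (6,1) (6,1) (6,1) (1,6) (1,6) (1,6)
{HhwD, HhyD} → row (5,1) (5,1) (5,1) (5,1) (5,1) (5,1)
{HhwW, HhyW, TgyD, TgyW, ThyD, ThyW} → row (4,1) (4,1) (4,1) (4,1) (4,1) (4,1)
{TgwD, TgwW, ThwD, ThwW} → row (1,7) (1,3) (6,6) (1,7) (1,3) (6,6)
That's 4 distinct rows out of 16 strategies.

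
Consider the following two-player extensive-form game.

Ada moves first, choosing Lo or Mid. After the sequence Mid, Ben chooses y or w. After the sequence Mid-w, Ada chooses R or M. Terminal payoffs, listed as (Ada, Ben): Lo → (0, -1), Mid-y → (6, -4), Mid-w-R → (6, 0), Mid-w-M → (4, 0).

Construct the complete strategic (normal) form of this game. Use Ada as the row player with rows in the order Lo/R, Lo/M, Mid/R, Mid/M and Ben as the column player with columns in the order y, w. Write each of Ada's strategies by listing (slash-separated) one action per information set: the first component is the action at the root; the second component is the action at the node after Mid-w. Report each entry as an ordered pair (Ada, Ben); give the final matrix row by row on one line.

Row Lo/R: y→(0,-1), w→(0,-1)
Row Lo/M: y→(0,-1), w→(0,-1)
Row Mid/R: y→(6,-4), w→(6,0)
Row Mid/M: y→(6,-4), w→(4,0)

Lo/R: (0,-1) (0,-1) | Lo/M: (0,-1) (0,-1) | Mid/R: (6,-4) (6,0) | Mid/M: (6,-4) (4,0)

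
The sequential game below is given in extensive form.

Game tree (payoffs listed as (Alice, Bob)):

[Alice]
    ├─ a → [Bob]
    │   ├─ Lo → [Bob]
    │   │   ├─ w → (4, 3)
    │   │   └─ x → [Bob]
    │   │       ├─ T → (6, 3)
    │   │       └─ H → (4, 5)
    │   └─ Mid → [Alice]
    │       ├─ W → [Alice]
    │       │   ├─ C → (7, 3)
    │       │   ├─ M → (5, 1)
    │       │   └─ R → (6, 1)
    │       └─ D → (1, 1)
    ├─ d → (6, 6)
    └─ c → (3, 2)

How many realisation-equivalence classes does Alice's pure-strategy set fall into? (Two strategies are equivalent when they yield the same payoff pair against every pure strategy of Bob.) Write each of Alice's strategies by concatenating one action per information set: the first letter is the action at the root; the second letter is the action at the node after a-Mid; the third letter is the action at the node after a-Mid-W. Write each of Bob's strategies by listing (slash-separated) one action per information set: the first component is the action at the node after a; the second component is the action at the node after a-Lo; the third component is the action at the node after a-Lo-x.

Alice has 18 pure strategies: aWC, aWM, aWR, aDC, aDM, aDR, dWC, dWM, dWR, dDC, dDM, dDR, cWC, cWM, cWR, cDC, cDM, cDR. Columns: Lo/w/T, Lo/w/H, Lo/x/T, Lo/x/H, Mid/w/T, Mid/w/H, Mid/x/T, Mid/x/H.
{aWC} → row (4,3) (4,3) (6,3) (4,5) (7,3) (7,3) (7,3) (7,3)
{aWM} → row (4,3) (4,3) (6,3) (4,5) (5,1) (5,1) (5,1) (5,1)
{aWR} → row (4,3) (4,3) (6,3) (4,5) (6,1) (6,1) (6,1) (6,1)
{aDC, aDM, aDR} → row (4,3) (4,3) (6,3) (4,5) (1,1) (1,1) (1,1) (1,1)
{dWC, dWM, dWR, dDC, dDM, dDR} → row (6,6) (6,6) (6,6) (6,6) (6,6) (6,6) (6,6) (6,6)
{cWC, cWM, cWR, cDC, cDM, cDR} → row (3,2) (3,2) (3,2) (3,2) (3,2) (3,2) (3,2) (3,2)
That's 6 distinct rows out of 18 strategies.

6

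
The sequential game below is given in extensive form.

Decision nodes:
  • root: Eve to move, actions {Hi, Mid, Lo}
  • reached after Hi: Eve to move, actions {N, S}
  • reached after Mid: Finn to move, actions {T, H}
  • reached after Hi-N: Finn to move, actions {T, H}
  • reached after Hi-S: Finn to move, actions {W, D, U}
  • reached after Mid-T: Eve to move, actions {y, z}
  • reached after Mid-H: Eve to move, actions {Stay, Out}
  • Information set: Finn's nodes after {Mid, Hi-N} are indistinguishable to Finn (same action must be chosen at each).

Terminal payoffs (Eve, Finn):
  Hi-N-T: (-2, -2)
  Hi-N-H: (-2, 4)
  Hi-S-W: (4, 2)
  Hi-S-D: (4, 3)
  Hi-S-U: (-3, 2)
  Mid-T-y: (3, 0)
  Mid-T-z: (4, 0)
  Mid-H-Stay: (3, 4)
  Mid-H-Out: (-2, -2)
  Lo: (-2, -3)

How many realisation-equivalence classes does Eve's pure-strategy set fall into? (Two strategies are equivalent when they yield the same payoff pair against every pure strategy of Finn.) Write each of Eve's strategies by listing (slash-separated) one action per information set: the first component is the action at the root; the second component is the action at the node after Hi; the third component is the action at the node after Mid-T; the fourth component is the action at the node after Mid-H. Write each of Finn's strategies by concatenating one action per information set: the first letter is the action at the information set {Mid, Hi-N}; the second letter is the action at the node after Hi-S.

Eve has 24 pure strategies: Hi/N/y/Stay, Hi/N/y/Out, Hi/N/z/Stay, Hi/N/z/Out, Hi/S/y/Stay, Hi/S/y/Out, Hi/S/z/Stay, Hi/S/z/Out, Mid/N/y/Stay, Mid/N/y/Out, Mid/N/z/Stay, Mid/N/z/Out, Mid/S/y/Stay, Mid/S/y/Out, Mid/S/z/Stay, Mid/S/z/Out, Lo/N/y/Stay, Lo/N/y/Out, Lo/N/z/Stay, Lo/N/z/Out, Lo/S/y/Stay, Lo/S/y/Out, Lo/S/z/Stay, Lo/S/z/Out. Columns: TW, TD, TU, HW, HD, HU.
{Hi/N/y/Stay, Hi/N/y/Out, Hi/N/z/Stay, Hi/N/z/Out} → row (-2,-2) (-2,-2) (-2,-2) (-2,4) (-2,4) (-2,4)
{Hi/S/y/Stay, Hi/S/y/Out, Hi/S/z/Stay, Hi/S/z/Out} → row (4,2) (4,3) (-3,2) (4,2) (4,3) (-3,2)
{Mid/N/y/Stay, Mid/S/y/Stay} → row (3,0) (3,0) (3,0) (3,4) (3,4) (3,4)
{Mid/N/y/Out, Mid/S/y/Out} → row (3,0) (3,0) (3,0) (-2,-2) (-2,-2) (-2,-2)
{Mid/N/z/Stay, Mid/S/z/Stay} → row (4,0) (4,0) (4,0) (3,4) (3,4) (3,4)
{Mid/N/z/Out, Mid/S/z/Out} → row (4,0) (4,0) (4,0) (-2,-2) (-2,-2) (-2,-2)
{Lo/N/y/Stay, Lo/N/y/Out, Lo/N/z/Stay, Lo/N/z/Out, Lo/S/y/Stay, Lo/S/y/Out, Lo/S/z/Stay, Lo/S/z/Out} → row (-2,-3) (-2,-3) (-2,-3) (-2,-3) (-2,-3) (-2,-3)
That's 7 distinct rows out of 24 strategies.

7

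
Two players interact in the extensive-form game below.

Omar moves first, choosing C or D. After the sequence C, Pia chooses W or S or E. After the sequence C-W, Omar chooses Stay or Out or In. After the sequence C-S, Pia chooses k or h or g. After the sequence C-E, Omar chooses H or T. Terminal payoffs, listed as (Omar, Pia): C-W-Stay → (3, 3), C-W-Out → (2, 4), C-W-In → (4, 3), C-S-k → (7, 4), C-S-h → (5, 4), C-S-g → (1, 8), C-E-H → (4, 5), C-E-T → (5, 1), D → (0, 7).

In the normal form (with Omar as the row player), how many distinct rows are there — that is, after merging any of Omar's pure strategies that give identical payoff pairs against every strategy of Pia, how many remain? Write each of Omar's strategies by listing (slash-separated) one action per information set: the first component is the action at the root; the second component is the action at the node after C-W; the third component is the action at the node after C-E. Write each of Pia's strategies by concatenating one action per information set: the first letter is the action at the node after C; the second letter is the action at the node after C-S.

Omar has 12 pure strategies: C/Stay/H, C/Stay/T, C/Out/H, C/Out/T, C/In/H, C/In/T, D/Stay/H, D/Stay/T, D/Out/H, D/Out/T, D/In/H, D/In/T. Columns: Wk, Wh, Wg, Sk, Sh, Sg, Ek, Eh, Eg.
{C/Stay/H} → row (3,3) (3,3) (3,3) (7,4) (5,4) (1,8) (4,5) (4,5) (4,5)
{C/Stay/T} → row (3,3) (3,3) (3,3) (7,4) (5,4) (1,8) (5,1) (5,1) (5,1)
{C/Out/H} → row (2,4) (2,4) (2,4) (7,4) (5,4) (1,8) (4,5) (4,5) (4,5)
{C/Out/T} → row (2,4) (2,4) (2,4) (7,4) (5,4) (1,8) (5,1) (5,1) (5,1)
{C/In/H} → row (4,3) (4,3) (4,3) (7,4) (5,4) (1,8) (4,5) (4,5) (4,5)
{C/In/T} → row (4,3) (4,3) (4,3) (7,4) (5,4) (1,8) (5,1) (5,1) (5,1)
{D/Stay/H, D/Stay/T, D/Out/H, D/Out/T, D/In/H, D/In/T} → row (0,7) (0,7) (0,7) (0,7) (0,7) (0,7) (0,7) (0,7) (0,7)
That's 7 distinct rows out of 12 strategies.

7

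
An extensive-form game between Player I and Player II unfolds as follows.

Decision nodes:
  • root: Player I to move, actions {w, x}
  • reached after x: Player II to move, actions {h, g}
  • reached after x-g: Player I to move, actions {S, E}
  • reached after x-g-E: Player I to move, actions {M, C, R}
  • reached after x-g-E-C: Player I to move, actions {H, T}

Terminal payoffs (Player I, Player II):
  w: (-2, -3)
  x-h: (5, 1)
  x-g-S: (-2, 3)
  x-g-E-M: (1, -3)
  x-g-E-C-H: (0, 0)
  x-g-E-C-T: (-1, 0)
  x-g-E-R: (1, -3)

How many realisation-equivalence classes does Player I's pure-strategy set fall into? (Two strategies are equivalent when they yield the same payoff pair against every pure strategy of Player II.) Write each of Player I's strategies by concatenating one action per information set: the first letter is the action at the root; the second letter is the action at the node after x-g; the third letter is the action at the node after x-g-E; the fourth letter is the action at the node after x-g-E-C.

5

Player I has 24 pure strategies: wSMH, wSMT, wSCH, wSCT, wSRH, wSRT, wEMH, wEMT, wECH, wECT, wERH, wERT, xSMH, xSMT, xSCH, xSCT, xSRH, xSRT, xEMH, xEMT, xECH, xECT, xERH, xERT. Columns: h, g.
{wSMH, wSMT, wSCH, wSCT, wSRH, wSRT, wEMH, wEMT, wECH, wECT, wERH, wERT} → row (-2,-3) (-2,-3)
{xSMH, xSMT, xSCH, xSCT, xSRH, xSRT} → row (5,1) (-2,3)
{xEMH, xEMT, xERH, xERT} → row (5,1) (1,-3)
{xECH} → row (5,1) (0,0)
{xECT} → row (5,1) (-1,0)
That's 5 distinct rows out of 24 strategies.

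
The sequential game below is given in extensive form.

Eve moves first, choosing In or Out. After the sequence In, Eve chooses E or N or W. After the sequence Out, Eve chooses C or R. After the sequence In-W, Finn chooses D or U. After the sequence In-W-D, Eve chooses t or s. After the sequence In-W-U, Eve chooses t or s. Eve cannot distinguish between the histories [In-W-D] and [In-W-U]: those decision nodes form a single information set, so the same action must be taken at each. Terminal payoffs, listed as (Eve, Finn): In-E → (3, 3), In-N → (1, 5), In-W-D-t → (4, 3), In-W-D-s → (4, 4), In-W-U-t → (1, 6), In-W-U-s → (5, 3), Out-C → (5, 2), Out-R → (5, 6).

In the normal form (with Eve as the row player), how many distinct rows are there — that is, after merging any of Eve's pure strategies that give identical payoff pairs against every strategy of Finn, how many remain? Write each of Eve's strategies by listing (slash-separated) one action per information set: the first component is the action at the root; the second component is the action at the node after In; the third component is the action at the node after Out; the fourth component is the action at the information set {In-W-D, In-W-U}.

Eve has 24 pure strategies: In/E/C/t, In/E/C/s, In/E/R/t, In/E/R/s, In/N/C/t, In/N/C/s, In/N/R/t, In/N/R/s, In/W/C/t, In/W/C/s, In/W/R/t, In/W/R/s, Out/E/C/t, Out/E/C/s, Out/E/R/t, Out/E/R/s, Out/N/C/t, Out/N/C/s, Out/N/R/t, Out/N/R/s, Out/W/C/t, Out/W/C/s, Out/W/R/t, Out/W/R/s. Columns: D, U.
{In/E/C/t, In/E/C/s, In/E/R/t, In/E/R/s} → row (3,3) (3,3)
{In/N/C/t, In/N/C/s, In/N/R/t, In/N/R/s} → row (1,5) (1,5)
{In/W/C/t, In/W/R/t} → row (4,3) (1,6)
{In/W/C/s, In/W/R/s} → row (4,4) (5,3)
{Out/E/C/t, Out/E/C/s, Out/N/C/t, Out/N/C/s, Out/W/C/t, Out/W/C/s} → row (5,2) (5,2)
{Out/E/R/t, Out/E/R/s, Out/N/R/t, Out/N/R/s, Out/W/R/t, Out/W/R/s} → row (5,6) (5,6)
That's 6 distinct rows out of 24 strategies.

6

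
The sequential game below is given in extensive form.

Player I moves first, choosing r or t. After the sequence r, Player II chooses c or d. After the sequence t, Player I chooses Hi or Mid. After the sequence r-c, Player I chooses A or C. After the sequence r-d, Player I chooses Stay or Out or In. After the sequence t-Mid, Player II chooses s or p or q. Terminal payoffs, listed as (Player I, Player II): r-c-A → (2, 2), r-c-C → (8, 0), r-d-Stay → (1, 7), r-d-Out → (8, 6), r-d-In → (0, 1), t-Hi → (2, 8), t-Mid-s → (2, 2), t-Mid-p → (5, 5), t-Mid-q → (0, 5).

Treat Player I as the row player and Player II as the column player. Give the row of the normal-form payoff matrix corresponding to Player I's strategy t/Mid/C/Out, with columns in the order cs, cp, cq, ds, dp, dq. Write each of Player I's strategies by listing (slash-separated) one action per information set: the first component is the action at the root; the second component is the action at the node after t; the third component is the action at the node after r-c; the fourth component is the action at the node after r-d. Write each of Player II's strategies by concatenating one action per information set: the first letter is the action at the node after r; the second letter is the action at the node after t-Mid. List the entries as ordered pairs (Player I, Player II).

(2,2) (5,5) (0,5) (2,2) (5,5) (0,5)

vs cs: Player I plays t → Player I plays Mid at [t] → Player II plays s at [t-Mid] → (2, 2)
vs cp: Player I plays t → Player I plays Mid at [t] → Player II plays p at [t-Mid] → (5, 5)
vs cq: Player I plays t → Player I plays Mid at [t] → Player II plays q at [t-Mid] → (0, 5)
vs ds: Player I plays t → Player I plays Mid at [t] → Player II plays s at [t-Mid] → (2, 2)
vs dp: Player I plays t → Player I plays Mid at [t] → Player II plays p at [t-Mid] → (5, 5)
vs dq: Player I plays t → Player I plays Mid at [t] → Player II plays q at [t-Mid] → (0, 5)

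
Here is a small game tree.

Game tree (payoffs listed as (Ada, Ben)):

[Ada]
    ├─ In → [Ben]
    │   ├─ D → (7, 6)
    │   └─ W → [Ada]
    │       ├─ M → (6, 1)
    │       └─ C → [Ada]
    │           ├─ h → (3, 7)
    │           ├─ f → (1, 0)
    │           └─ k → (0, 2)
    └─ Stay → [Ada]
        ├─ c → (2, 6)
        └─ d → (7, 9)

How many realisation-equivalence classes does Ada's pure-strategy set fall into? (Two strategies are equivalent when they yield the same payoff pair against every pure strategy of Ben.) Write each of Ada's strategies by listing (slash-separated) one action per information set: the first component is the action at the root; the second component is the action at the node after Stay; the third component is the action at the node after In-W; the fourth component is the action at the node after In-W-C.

6

Ada has 24 pure strategies: In/c/M/h, In/c/M/f, In/c/M/k, In/c/C/h, In/c/C/f, In/c/C/k, In/d/M/h, In/d/M/f, In/d/M/k, In/d/C/h, In/d/C/f, In/d/C/k, Stay/c/M/h, Stay/c/M/f, Stay/c/M/k, Stay/c/C/h, Stay/c/C/f, Stay/c/C/k, Stay/d/M/h, Stay/d/M/f, Stay/d/M/k, Stay/d/C/h, Stay/d/C/f, Stay/d/C/k. Columns: D, W.
{In/c/M/h, In/c/M/f, In/c/M/k, In/d/M/h, In/d/M/f, In/d/M/k} → row (7,6) (6,1)
{In/c/C/h, In/d/C/h} → row (7,6) (3,7)
{In/c/C/f, In/d/C/f} → row (7,6) (1,0)
{In/c/C/k, In/d/C/k} → row (7,6) (0,2)
{Stay/c/M/h, Stay/c/M/f, Stay/c/M/k, Stay/c/C/h, Stay/c/C/f, Stay/c/C/k} → row (2,6) (2,6)
{Stay/d/M/h, Stay/d/M/f, Stay/d/M/k, Stay/d/C/h, Stay/d/C/f, Stay/d/C/k} → row (7,9) (7,9)
That's 6 distinct rows out of 24 strategies.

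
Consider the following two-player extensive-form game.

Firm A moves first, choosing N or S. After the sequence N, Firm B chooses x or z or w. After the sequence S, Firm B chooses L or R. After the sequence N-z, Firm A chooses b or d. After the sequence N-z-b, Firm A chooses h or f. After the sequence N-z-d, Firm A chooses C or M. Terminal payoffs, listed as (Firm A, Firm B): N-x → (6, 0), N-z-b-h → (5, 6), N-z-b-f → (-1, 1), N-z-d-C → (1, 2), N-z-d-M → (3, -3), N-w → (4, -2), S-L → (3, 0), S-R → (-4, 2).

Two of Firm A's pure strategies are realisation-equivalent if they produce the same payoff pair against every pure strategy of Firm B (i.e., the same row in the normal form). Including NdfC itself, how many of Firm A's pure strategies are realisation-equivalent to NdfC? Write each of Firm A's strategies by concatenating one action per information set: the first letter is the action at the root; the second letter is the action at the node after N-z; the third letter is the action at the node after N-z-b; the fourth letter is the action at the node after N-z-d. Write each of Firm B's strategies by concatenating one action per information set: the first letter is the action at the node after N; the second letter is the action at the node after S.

2

Row for NdfC (columns xL, xR, zL, zR, wL, wR): (6,0) (6,0) (1,2) (1,2) (4,-2) (4,-2).
Under NdfC, Firm A's choice at the node after N-z-b can never be reached regardless of what Firm B does, so varying those choices leaves every outcome unchanged.
Holding the reachable choices fixed and varying the unreachable one freely already gives 2 equivalent strategies.
No other strategy reproduces this row, so those 2 are the full class: NdhC, NdfC.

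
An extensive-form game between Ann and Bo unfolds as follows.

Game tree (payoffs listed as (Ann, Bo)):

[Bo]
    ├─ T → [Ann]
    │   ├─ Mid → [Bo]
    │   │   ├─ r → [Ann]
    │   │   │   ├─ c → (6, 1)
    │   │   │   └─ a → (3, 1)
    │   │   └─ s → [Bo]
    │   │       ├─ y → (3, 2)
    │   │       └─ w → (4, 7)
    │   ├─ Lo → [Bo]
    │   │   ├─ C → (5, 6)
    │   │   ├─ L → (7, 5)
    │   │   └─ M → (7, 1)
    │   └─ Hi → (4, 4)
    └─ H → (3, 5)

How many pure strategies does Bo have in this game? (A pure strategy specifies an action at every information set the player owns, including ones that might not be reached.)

24

Bo owns the root with actions {T, H} — two choices.
Bo owns the node after T-Mid with actions {r, s} — two choices.
Bo owns the node after T-Lo with actions {C, L, M} — three choices.
Bo owns the node after T-Mid-s with actions {y, w} — two choices.
A pure strategy fixes one action at each information set independently, so the count is the product 2 × 2 × 3 × 2 = 24.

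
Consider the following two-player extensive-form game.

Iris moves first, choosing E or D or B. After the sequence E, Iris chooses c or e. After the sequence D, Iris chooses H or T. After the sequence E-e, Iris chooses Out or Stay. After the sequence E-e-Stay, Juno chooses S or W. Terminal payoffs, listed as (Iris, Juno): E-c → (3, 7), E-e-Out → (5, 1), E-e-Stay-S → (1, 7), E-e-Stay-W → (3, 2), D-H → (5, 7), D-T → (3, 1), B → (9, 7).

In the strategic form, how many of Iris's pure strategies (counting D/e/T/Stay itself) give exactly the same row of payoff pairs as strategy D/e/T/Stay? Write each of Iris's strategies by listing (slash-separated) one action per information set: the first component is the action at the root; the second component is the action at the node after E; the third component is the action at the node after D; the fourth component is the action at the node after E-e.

Row for D/e/T/Stay (columns S, W): (3,1) (3,1).
Under D/e/T/Stay, Iris's choice at the node after E and at the node after E-e can never be reached regardless of what Juno does, so varying those choices leaves every outcome unchanged.
Holding the reachable choices fixed and varying the unreachable ones freely already gives 2 × 2 = 4 equivalent strategies.
No other strategy reproduces this row, so those 4 are the full class: D/c/T/Out, D/c/T/Stay, D/e/T/Out, D/e/T/Stay.

4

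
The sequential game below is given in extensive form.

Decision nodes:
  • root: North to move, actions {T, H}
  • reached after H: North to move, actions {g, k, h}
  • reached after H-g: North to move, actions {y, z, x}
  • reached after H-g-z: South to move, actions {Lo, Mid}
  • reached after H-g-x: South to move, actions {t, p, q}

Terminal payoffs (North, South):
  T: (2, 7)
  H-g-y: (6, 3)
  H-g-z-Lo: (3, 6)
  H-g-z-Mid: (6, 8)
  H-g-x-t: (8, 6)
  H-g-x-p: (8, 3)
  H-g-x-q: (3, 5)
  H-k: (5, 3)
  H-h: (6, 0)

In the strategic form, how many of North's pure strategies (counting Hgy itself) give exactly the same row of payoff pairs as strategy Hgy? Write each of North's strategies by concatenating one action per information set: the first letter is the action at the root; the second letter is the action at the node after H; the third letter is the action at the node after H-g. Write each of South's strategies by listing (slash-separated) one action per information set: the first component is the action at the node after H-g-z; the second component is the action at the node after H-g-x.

Row for Hgy (columns Lo/t, Lo/p, Lo/q, Mid/t, Mid/p, Mid/q): (6,3) (6,3) (6,3) (6,3) (6,3) (6,3).
Every one of North's information sets is on the play path for some reply by South when North follows Hgy.
Changing the action at any of them therefore changes at least one column, so only Hgy itself gives this row.

1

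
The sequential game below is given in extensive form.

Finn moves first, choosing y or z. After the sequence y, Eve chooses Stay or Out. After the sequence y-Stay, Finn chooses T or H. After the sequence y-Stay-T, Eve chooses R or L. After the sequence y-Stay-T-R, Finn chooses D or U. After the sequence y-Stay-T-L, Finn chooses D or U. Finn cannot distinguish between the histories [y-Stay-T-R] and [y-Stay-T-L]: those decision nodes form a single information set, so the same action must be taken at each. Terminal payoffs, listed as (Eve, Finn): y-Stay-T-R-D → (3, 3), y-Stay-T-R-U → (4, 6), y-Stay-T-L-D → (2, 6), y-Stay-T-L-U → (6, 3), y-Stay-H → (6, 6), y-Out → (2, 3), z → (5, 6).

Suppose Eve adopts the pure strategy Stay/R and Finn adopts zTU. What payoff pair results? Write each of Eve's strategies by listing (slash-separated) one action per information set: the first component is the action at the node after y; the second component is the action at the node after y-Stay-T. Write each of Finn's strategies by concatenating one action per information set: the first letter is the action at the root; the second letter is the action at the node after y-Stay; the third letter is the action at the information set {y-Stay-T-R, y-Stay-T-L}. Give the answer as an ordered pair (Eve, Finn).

Trace the play path from the root:
  Finn plays z
→ terminal payoff (5, 6).
(Eve's choice at the node after y is never reached on this path, so it doesn't affect the outcome.)

(5, 6)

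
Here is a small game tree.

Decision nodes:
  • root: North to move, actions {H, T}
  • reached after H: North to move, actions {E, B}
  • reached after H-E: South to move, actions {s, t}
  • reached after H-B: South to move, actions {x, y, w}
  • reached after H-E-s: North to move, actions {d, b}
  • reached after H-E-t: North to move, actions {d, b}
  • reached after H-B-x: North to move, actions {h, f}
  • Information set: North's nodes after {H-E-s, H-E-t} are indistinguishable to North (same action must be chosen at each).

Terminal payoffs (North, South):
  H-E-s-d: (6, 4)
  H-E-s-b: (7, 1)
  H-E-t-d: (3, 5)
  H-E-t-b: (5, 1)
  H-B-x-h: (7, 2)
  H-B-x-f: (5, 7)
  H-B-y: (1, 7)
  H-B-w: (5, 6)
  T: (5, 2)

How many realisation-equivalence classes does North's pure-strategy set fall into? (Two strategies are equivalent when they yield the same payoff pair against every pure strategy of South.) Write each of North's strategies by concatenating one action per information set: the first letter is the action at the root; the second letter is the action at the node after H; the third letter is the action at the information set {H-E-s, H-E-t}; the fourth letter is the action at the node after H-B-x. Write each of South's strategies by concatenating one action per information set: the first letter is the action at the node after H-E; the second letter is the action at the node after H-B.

North has 16 pure strategies: HEdh, HEdf, HEbh, HEbf, HBdh, HBdf, HBbh, HBbf, TEdh, TEdf, TEbh, TEbf, TBdh, TBdf, TBbh, TBbf. Columns: sx, sy, sw, tx, ty, tw.
{HEdh, HEdf} → row (6,4) (6,4) (6,4) (3,5) (3,5) (3,5)
{HEbh, HEbf} → row (7,1) (7,1) (7,1) (5,1) (5,1) (5,1)
{HBdh, HBbh} → row (7,2) (1,7) (5,6) (7,2) (1,7) (5,6)
{HBdf, HBbf} → row (5,7) (1,7) (5,6) (5,7) (1,7) (5,6)
{TEdh, TEdf, TEbh, TEbf, TBdh, TBdf, TBbh, TBbf} → row (5,2) (5,2) (5,2) (5,2) (5,2) (5,2)
That's 5 distinct rows out of 16 strategies.

5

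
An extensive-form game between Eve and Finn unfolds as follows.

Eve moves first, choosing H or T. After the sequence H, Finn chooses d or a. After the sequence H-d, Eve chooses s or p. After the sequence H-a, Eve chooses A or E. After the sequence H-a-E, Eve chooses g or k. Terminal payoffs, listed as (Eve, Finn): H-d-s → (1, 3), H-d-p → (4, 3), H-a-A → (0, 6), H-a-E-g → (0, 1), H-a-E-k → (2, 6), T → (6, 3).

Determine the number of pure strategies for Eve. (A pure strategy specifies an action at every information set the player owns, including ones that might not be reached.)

Eve owns the root with actions {H, T} — two choices.
Eve owns the node after H-d with actions {s, p} — two choices.
Eve owns the node after H-a with actions {A, E} — two choices.
Eve owns the node after H-a-E with actions {g, k} — two choices.
A pure strategy fixes one action at each information set independently, so the count is the product 2 × 2 × 2 × 2 = 16.

16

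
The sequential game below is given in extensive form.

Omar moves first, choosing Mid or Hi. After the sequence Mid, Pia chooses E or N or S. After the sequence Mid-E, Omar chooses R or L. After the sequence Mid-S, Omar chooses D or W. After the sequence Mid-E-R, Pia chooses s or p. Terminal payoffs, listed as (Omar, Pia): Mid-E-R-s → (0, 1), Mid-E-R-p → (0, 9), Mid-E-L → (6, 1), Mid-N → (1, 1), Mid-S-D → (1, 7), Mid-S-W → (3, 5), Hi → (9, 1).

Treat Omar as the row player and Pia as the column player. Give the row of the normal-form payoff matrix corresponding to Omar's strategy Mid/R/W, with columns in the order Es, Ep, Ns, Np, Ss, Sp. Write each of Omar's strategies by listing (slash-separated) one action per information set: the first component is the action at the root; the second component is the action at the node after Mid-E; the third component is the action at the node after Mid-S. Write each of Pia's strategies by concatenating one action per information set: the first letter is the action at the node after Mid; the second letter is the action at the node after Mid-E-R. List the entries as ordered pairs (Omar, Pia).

vs Es: Omar plays Mid → Pia plays E at [Mid] → Omar plays R at [Mid-E] → Pia plays s at [Mid-E-R] → (0, 1)
vs Ep: Omar plays Mid → Pia plays E at [Mid] → Omar plays R at [Mid-E] → Pia plays p at [Mid-E-R] → (0, 9)
vs Ns: Omar plays Mid → Pia plays N at [Mid] → (1, 1)
vs Np: Omar plays Mid → Pia plays N at [Mid] → (1, 1)
vs Ss: Omar plays Mid → Pia plays S at [Mid] → Omar plays W at [Mid-S] → (3, 5)
vs Sp: Omar plays Mid → Pia plays S at [Mid] → Omar plays W at [Mid-S] → (3, 5)

(0,1) (0,9) (1,1) (1,1) (3,5) (3,5)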